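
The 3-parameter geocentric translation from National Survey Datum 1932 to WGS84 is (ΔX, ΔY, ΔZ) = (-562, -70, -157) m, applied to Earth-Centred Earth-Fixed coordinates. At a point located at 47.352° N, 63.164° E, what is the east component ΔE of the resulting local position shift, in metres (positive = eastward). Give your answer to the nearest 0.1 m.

The local east axis at (φ, λ) is (−sin λ, cos λ, 0), so ΔE = −sin(63.164°)·(-562) + cos(63.164°)·(-70) = 469.87 m.

ΔE = 469.9 m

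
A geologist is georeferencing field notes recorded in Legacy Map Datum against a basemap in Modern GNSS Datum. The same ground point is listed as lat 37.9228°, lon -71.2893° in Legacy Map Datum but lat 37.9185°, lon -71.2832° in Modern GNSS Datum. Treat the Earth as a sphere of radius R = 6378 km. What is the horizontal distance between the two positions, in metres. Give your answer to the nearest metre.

Δφ = 37.9185° − 37.9228° = -0.0043°; Δλ = -71.2832° − -71.2893° = +0.0061°.
1° along a meridian = πR/180 = 111317 m.
ΔN = Δφ × 111317 = -478.7 m; ΔE = Δλ × 111317 × cos(37.9228°) = +0.0061 × 111317 × 0.788840 = 535.6 m.
Distance = √(ΔE² + ΔN²) = √(535.6² + (-478.7)²) = 718.4 m.

718 m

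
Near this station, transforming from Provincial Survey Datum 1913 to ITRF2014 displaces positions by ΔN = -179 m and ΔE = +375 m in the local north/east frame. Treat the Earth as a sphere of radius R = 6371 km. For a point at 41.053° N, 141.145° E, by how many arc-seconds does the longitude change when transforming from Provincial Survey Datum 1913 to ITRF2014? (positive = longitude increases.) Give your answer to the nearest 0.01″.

Δλ = 16.10″

At latitude 41.053°, cos φ = 0.754102.
One radian of longitude at latitude φ spans R cos φ, so Δλ = ΔE / (R cos φ) = 375.0 / (6371000 × 0.754102) = 7.8054e-05 rad = 16.100″.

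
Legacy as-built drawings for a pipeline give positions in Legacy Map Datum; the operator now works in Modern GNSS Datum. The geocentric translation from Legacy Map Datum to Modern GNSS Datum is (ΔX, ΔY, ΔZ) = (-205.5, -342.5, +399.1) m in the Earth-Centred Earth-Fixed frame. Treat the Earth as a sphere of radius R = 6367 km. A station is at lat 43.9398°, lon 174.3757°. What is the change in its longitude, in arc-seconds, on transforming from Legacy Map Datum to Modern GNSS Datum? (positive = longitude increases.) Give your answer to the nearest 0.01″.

Δλ = 16.24″

sin φ = 0.693902, cos φ = 0.720069, sin λ = 0.098005, cos λ = -0.995186.
East component: ΔE = −sin λ·ΔX + cos λ·ΔY = −(0.098005)(-205.5) + (-0.995186)(-342.5) = 360.99 m.
1° of latitude spans πR/180 = 111125 m; at latitude φ, 1° of longitude spans that × cos φ = 80017.8 m, so Δλ = 360.99 / 80017.8 × 3600 = 16.241″.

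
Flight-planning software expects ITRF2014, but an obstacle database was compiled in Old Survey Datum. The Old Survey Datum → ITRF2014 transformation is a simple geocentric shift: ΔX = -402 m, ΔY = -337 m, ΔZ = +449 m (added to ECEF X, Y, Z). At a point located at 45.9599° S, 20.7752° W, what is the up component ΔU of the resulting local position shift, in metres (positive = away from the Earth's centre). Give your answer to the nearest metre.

At φ = -45.9599°, λ = -20.7752°: sin φ = -0.718853, cos φ = 0.695162, sin λ = -0.354702, cos λ = 0.934979.
ΔU = cos φ cos λ·ΔX + cos φ sin λ·ΔY + sin φ·ΔZ = (0.695162)(0.934979)(-402) + (0.695162)(-0.354702)(-337) + (-0.718853)(449) = -500.95 m.

ΔU = -501 m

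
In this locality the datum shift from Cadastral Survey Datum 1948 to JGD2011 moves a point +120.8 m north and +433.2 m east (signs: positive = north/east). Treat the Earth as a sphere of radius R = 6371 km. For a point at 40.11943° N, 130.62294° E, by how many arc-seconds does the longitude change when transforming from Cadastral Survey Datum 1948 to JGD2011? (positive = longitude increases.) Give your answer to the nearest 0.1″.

At latitude 40.11943°, cos φ = 0.764703.
One radian of longitude at latitude φ spans R cos φ, so Δλ = ΔE / (R cos φ) = 433.2 / (6371000 × 0.764703) = 8.8918e-05 rad = 18.341″.

Δλ = 18.3″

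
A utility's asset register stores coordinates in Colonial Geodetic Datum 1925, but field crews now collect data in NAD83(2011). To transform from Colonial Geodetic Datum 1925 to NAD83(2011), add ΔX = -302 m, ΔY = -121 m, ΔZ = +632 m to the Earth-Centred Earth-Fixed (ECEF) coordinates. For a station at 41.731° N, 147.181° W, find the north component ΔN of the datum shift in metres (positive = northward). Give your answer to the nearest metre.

ΔN = 259 m

At φ = 41.731°, λ = -147.181°: sin φ = 0.665634, cos φ = 0.746278, sin λ = -0.541987, cos λ = -0.840387.
ΔN = −sin φ cos λ·ΔX − sin φ sin λ·ΔY + cos φ·ΔZ = −(0.665634)(-0.840387)(-302) − (0.665634)(-0.541987)(-121) + (0.746278)(632) = 259.06 m.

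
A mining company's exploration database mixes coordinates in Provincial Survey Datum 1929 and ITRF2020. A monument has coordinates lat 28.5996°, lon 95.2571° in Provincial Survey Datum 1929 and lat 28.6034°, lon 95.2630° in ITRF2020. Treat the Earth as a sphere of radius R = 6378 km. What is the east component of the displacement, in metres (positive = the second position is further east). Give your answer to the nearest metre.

ΔE = 577 m

Δφ = 28.6034° − 28.5996° = +0.0038°; Δλ = 95.2630° − 95.2571° = +0.0059°.
1° along a meridian = πR/180 = 111317 m.
ΔN = Δφ × 111317 = 423.0 m; ΔE = Δλ × 111317 × cos(28.5996°) = +0.0059 × 111317 × 0.877986 = 576.6 m.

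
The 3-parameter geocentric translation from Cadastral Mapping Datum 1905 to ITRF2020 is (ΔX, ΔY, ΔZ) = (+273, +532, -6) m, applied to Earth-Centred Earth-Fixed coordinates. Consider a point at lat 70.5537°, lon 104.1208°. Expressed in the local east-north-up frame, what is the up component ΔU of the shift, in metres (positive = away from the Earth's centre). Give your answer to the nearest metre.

At φ = 70.5537°, λ = 104.1208°: sin φ = 0.942954, cos φ = 0.332923, sin λ = 0.969784, cos λ = -0.243967.
ΔU = cos φ cos λ·ΔX + cos φ sin λ·ΔY + sin φ·ΔZ = (0.332923)(-0.243967)(273) + (0.332923)(0.969784)(532) + (0.942954)(-6) = 143.93 m.

ΔU = 144 m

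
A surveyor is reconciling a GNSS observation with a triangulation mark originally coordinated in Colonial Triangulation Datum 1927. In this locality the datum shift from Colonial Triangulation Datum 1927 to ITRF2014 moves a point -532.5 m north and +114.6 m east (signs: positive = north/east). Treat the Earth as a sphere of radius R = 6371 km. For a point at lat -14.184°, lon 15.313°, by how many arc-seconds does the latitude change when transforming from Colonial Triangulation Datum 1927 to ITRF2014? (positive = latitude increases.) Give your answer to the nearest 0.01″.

On a sphere of radius R, 1 rad of latitude = R, so Δφ = ΔN / R = -532.5 / 6371000 = -8.3582e-05 rad = -17.240″.

Δφ = -17.24″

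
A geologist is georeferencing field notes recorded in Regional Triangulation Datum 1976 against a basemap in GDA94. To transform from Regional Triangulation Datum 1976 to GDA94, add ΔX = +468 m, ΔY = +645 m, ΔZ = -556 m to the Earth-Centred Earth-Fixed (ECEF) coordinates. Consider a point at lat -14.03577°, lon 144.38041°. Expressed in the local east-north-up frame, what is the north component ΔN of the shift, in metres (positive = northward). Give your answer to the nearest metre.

The local north axis is (−sin φ cos λ, −sin φ sin λ, cos φ), giving ΔN = -92.267 + 91.105 − 539.400 = -540.56 m.

ΔN = -541 m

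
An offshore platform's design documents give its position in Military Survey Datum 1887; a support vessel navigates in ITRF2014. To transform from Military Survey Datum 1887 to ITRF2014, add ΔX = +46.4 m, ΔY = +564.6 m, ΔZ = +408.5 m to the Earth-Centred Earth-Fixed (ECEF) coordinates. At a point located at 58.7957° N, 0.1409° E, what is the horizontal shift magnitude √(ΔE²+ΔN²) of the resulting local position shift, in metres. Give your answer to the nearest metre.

590 m

At φ = 58.7957°, λ = 0.1409°: sin φ = 0.855325, cos φ = 0.518091, sin λ = 0.002459, cos λ = 0.999997.
ΔE = −sin λ·ΔX + cos λ·ΔY = −(0.002459)·(46.4) + (0.999997)·(564.6) = 564.48 m.
ΔN = −sin φ cos λ·ΔX − sin φ sin λ·ΔY + cos φ·ΔZ = −(0.855325)(0.999997)(46.4) − (0.855325)(0.002459)(564.6) + (0.518091)(408.5) = 170.77 m.
Horizontal magnitude = √(ΔE² + ΔN²) = √(564.48² + 170.77²) = 589.75 m.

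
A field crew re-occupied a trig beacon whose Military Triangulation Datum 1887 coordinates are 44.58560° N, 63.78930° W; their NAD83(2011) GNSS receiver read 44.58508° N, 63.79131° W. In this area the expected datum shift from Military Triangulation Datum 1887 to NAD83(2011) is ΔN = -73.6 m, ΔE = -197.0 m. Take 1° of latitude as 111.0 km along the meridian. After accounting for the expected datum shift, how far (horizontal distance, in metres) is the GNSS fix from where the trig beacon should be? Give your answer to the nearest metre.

41 m

Observed coordinate differences: Δφ = -0.00052°, Δλ = -0.00201°.
Converting to metres (1° lat = 111000 m, cos φ = 0.712202): observed ΔN = -57.7 m, observed ΔE = -158.9 m.
Subtracting the expected shift leaves a residual of -57.7 − (-73.6) = 15.9 m north and -158.9 − (-197.0) = 38.1 m east.
Residual distance = √(15.9² + 38.1²) = 41.3 m.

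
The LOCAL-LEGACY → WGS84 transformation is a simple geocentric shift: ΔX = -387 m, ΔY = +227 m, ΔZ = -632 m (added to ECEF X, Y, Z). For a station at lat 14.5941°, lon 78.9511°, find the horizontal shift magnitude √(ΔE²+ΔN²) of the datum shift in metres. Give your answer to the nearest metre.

At φ = 14.5941°, λ = 78.9511°: sin φ = 0.251970, cos φ = 0.967735, sin λ = 0.981464, cos λ = 0.191647.
ΔE = −sin λ·ΔX + cos λ·ΔY = −(0.981464)·(-387) + (0.191647)·(227) = 423.33 m.
ΔN = −sin φ cos λ·ΔX − sin φ sin λ·ΔY + cos φ·ΔZ = −(0.251970)(0.191647)(-387) − (0.251970)(0.981464)(227) + (0.967735)(-632) = -649.06 m.
Horizontal magnitude = √(ΔE² + ΔN²) = √(423.33² + (-649.06)²) = 774.91 m.

775 m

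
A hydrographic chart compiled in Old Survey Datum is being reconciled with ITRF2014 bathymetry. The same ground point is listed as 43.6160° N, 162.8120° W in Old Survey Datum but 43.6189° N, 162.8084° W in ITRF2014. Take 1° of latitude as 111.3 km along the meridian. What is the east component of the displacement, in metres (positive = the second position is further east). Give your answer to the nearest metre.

ΔE = 290 m

Δφ = 43.6189° − 43.6160° = +0.0029°; Δλ = -162.8084° − -162.8120° = +0.0036°.
ΔN = Δφ × 111300 = 322.8 m; ΔE = Δλ × 111300 × cos(43.6160°) = +0.0036 × 111300 × 0.723979 = 290.1 m.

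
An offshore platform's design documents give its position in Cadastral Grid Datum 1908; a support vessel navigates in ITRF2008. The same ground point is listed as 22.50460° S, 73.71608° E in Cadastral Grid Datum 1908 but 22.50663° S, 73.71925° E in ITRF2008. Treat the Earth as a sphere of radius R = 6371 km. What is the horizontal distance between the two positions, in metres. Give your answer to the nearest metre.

Δφ = -22.50663° − -22.50460° = -0.00203°; Δλ = 73.71925° − 73.71608° = +0.00317°.
1° along a meridian = πR/180 = 111195 m.
ΔN = Δφ × 111195 = -225.7 m; ΔE = Δλ × 111195 × cos(-22.50460°) = +0.00317 × 111195 × 0.923849 = 325.6 m.
Distance = √(ΔE² + ΔN²) = √(325.6² + (-225.7)²) = 396.2 m.

396 m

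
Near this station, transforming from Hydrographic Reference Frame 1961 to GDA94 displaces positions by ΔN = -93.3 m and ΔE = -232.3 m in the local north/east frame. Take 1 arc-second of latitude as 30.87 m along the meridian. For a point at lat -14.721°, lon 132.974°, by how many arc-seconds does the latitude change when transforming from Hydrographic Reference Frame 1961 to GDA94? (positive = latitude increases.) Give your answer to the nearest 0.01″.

Δφ = -3.02″

1″ of latitude = 30.87 m, so Δφ = -93.3 / 30.87 = -3.022″.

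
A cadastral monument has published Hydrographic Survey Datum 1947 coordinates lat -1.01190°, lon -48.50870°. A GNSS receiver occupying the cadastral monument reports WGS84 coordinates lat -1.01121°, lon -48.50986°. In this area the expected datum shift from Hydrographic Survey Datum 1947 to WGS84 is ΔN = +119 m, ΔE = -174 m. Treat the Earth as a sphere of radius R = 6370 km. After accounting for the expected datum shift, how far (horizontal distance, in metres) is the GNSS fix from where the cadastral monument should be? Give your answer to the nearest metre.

62 m

Observed coordinate differences: Δφ = +0.00069°, Δλ = -0.00116°.
Converting to metres (1° lat = 111177 m, cos φ = 0.999844): observed ΔN = 76.7 m, observed ΔE = -128.9 m.
Subtracting the expected shift leaves a residual of 76.7 − (119) = -42.3 m north and -128.9 − (-174) = 45.1 m east.
Residual distance = √((-42.3)² + 45.1²) = 61.8 m.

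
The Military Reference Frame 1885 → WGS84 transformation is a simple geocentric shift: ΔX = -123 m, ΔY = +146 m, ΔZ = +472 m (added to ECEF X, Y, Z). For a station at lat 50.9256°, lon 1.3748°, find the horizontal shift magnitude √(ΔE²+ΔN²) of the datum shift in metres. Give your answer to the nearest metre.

418 m

At φ = 50.9256°, λ = 1.3748°: sin φ = 0.776328, cos φ = 0.630329, sin λ = 0.023992, cos λ = 0.999712.
ΔE = −sin λ·ΔX + cos λ·ΔY = −(0.023992)·(-123) + (0.999712)·(146) = 148.91 m.
ΔN = −sin φ cos λ·ΔX − sin φ sin λ·ΔY + cos φ·ΔZ = −(0.776328)(0.999712)(-123) − (0.776328)(0.023992)(146) + (0.630329)(472) = 390.26 m.
Horizontal magnitude = √(ΔE² + ΔN²) = √(148.91² + 390.26²) = 417.70 m.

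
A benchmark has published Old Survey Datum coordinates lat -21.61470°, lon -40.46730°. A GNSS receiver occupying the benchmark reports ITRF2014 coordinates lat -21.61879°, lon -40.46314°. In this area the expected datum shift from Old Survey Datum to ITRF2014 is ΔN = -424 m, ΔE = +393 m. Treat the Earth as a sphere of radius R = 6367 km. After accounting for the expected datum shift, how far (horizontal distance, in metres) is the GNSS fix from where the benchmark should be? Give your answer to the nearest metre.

48 m

Observed coordinate differences: Δφ = -0.00409°, Δλ = +0.00416°.
Converting to metres (1° lat = 111125 m, cos φ = 0.929682): observed ΔN = -454.5 m, observed ΔE = 429.8 m.
Subtracting the expected shift leaves a residual of -454.5 − (-424) = -30.5 m north and 429.8 − (393) = 36.8 m east.
Residual distance = √((-30.5)² + 36.8²) = 47.8 m.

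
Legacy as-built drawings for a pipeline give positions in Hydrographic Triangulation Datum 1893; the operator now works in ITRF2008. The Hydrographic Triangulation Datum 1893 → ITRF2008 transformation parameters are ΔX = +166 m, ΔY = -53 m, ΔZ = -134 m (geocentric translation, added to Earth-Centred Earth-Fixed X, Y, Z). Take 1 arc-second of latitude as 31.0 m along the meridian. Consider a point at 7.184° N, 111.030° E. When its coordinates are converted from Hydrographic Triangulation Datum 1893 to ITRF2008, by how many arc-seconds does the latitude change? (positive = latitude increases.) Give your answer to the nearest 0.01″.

sin φ = 0.125056, cos φ = 0.992150, sin λ = 0.933393, cos λ = -0.358857.
North component: ΔN = −sin φ cos λ·ΔX − sin φ sin λ·ΔY + cos φ·ΔZ = −(0.125056)(-0.358857)(166) − (0.125056)(0.933393)(-53) + (0.992150)(-134) = -119.31 m.
1° of latitude spans 3600 × 31.00 = 111600 m, so Δφ = -119.31 / 111600 × 3600 = -3.849″.

Δφ = -3.85″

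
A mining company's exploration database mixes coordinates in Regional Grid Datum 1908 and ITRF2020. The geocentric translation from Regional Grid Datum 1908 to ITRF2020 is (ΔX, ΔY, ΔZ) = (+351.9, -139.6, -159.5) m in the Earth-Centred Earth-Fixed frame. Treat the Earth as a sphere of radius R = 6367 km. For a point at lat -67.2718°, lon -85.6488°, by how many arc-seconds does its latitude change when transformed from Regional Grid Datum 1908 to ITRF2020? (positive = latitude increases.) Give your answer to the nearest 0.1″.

sin φ = -0.922348, cos φ = 0.386360, sin λ = -0.997118, cos λ = 0.075870.
North component: ΔN = −sin φ cos λ·ΔX − sin φ sin λ·ΔY + cos φ·ΔZ = −(-0.922348)(0.075870)(351.9) − (-0.922348)(-0.997118)(-139.6) + (0.386360)(-159.5) = 91.39 m.
1° of latitude spans πR/180 = 111125 m, so Δφ = 91.39 / 111125 × 3600 = 2.961″.

Δφ = 3.0″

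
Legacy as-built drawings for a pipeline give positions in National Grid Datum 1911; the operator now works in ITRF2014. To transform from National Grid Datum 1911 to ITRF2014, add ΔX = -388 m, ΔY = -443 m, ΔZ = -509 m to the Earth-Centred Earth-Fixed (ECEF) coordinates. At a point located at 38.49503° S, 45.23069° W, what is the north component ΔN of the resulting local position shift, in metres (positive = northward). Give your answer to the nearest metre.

ΔN = -373 m

At φ = -38.49503°, λ = -45.23069°: sin φ = -0.622447, cos φ = 0.782662, sin λ = -0.709948, cos λ = 0.704254.
ΔN = −sin φ cos λ·ΔX − sin φ sin λ·ΔY + cos φ·ΔZ = −(-0.622447)(0.704254)(-388) − (-0.622447)(-0.709948)(-443) + (0.782662)(-509) = -372.70 m.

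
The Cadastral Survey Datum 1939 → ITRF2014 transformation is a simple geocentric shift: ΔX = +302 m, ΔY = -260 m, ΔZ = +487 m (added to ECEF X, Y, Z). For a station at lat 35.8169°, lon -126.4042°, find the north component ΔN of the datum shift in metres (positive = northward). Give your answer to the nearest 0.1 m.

ΔN = 377.3 m

At φ = 35.8169°, λ = -126.4042°: sin φ = 0.585197, cos φ = 0.810891, sin λ = -0.804850, cos λ = -0.593478.
ΔN = −sin φ cos λ·ΔX − sin φ sin λ·ΔY + cos φ·ΔZ = −(0.585197)(-0.593478)(302) − (0.585197)(-0.804850)(-260) + (0.810891)(487) = 377.33 m.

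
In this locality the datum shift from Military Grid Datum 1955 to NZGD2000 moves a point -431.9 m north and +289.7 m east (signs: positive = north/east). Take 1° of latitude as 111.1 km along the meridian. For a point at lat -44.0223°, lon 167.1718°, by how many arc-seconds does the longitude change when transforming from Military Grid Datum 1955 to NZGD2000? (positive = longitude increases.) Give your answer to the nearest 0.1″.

Δλ = 13.1″

At latitude -44.0223°, cos φ = 0.719069.
1° of longitude at this latitude = 111.1 × cos φ = 79.89 km, so Δλ = 289.7 / 79888.6 = 0.0036263° = 13.055″.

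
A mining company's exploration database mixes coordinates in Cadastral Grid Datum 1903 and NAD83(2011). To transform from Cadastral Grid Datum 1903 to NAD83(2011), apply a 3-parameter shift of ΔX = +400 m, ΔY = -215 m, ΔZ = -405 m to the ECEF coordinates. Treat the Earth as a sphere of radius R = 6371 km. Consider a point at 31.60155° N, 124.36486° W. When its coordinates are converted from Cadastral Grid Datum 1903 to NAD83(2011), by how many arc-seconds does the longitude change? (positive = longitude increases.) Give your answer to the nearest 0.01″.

Δλ = 17.16″

sin φ = 0.524009, cos φ = 0.851713, sin λ = -0.825460, cos λ = -0.564461.
East component: ΔE = −sin λ·ΔX + cos λ·ΔY = −(-0.825460)(400) + (-0.564461)(-215) = 451.54 m.
1° of latitude spans πR/180 = 111195 m; at latitude φ, 1° of longitude spans that × cos φ = 94706.1 m, so Δλ = 451.54 / 94706.1 × 3600 = 17.164″.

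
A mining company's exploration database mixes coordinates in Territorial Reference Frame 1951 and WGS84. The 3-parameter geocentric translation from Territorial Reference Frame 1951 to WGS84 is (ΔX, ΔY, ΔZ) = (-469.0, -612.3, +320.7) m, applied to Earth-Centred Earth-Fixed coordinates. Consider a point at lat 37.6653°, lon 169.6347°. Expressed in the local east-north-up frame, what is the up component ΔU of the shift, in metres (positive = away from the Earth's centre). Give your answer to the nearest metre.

ΔU = 474 m

The local up (radial) axis is (cos φ cos λ, cos φ sin λ, sin φ), giving ΔU = 365.199 − 87.208 + 195.963 = 473.95 m.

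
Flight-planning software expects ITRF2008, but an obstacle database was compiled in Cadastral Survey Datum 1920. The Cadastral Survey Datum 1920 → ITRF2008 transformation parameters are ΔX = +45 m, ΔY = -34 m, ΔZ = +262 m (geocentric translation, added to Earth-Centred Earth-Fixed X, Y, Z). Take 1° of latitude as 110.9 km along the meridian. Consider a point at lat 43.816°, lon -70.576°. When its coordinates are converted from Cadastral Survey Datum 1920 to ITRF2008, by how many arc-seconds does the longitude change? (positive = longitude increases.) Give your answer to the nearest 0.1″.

Δλ = 1.4″

sin φ = 0.692345, cos φ = 0.721567, sin λ = -0.943083, cos λ = 0.332556.
East component: ΔE = −sin λ·ΔX + cos λ·ΔY = −(-0.943083)(45) + (0.332556)(-34) = 31.13 m.
1° of latitude spans 110900 m; at latitude φ, 1° of longitude spans that × cos φ = 80021.8 m, so Δλ = 31.13 / 80021.8 × 3600 = 1.401″.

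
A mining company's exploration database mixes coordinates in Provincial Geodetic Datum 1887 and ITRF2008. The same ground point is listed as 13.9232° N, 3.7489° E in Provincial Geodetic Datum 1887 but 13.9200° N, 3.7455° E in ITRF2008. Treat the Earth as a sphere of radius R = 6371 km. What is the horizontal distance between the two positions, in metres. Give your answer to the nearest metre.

511 m

Δφ = 13.9200° − 13.9232° = -0.0032°; Δλ = 3.7455° − 3.7489° = -0.0034°.
1° along a meridian = πR/180 = 111195 m.
ΔN = Δφ × 111195 = -355.8 m; ΔE = Δλ × 111195 × cos(13.9232°) = -0.0034 × 111195 × 0.970619 = -367.0 m.
Distance = √(ΔE² + ΔN²) = √((-367.0)² + (-355.8)²) = 511.1 m.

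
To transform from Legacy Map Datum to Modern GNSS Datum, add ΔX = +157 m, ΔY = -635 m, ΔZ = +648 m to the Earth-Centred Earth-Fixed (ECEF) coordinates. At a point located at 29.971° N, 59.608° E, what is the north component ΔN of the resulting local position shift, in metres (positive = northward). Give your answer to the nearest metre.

At φ = 29.971°, λ = 59.608°: sin φ = 0.499562, cos φ = 0.866278, sin λ = 0.862584, cos λ = 0.505913.
ΔN = −sin φ cos λ·ΔX − sin φ sin λ·ΔY + cos φ·ΔZ = −(0.499562)(0.505913)(157) − (0.499562)(0.862584)(-635) + (0.866278)(648) = 795.30 m.

ΔN = 795 m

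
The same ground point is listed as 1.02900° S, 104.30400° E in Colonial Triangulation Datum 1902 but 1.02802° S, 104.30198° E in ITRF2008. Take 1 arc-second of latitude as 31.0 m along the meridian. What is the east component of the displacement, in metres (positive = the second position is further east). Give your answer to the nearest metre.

Δφ = -1.02802° − -1.02900° = +0.00098°; Δλ = 104.30198° − 104.30400° = -0.00202°.
1° of latitude = 3600 × 31.00 = 111600 m.
ΔN = Δφ × 111600 = 109.4 m; ΔE = Δλ × 111600 × cos(-1.02900°) = -0.00202 × 111600 × 0.999839 = -225.4 m.

ΔE = -225 m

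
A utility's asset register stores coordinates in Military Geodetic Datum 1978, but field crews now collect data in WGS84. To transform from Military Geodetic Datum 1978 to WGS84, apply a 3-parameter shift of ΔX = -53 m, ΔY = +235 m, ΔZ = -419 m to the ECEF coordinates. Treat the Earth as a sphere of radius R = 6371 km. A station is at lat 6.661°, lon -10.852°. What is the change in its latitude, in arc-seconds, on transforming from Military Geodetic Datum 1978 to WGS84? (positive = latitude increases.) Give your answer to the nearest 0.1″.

sin φ = 0.115995, cos φ = 0.993250, sin λ = -0.188273, cos λ = 0.982117.
North component: ΔN = −sin φ cos λ·ΔX − sin φ sin λ·ΔY + cos φ·ΔZ = −(0.115995)(0.982117)(-53) − (0.115995)(-0.188273)(235) + (0.993250)(-419) = -405.00 m.
1° of latitude spans πR/180 = 111195 m, so Δφ = -405.00 / 111195 × 3600 = -13.112″.

Δφ = -13.1″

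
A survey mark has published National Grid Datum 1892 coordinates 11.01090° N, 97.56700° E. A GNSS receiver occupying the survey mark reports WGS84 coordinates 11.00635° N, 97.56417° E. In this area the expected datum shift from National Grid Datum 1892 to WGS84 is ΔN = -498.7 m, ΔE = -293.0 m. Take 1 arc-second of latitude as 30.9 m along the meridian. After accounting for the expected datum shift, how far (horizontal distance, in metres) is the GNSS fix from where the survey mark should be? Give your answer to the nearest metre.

Observed coordinate differences: Δφ = -0.00455°, Δλ = -0.00283°.
Converting to metres (1° lat = 111240 m, cos φ = 0.981591): observed ΔN = -506.1 m, observed ΔE = -309.0 m.
Subtracting the expected shift leaves a residual of -506.1 − (-498.7) = -7.4 m north and -309.0 − (-293.0) = -16.0 m east.
Residual distance = √((-7.4)² + (-16.0)²) = 17.7 m.

18 m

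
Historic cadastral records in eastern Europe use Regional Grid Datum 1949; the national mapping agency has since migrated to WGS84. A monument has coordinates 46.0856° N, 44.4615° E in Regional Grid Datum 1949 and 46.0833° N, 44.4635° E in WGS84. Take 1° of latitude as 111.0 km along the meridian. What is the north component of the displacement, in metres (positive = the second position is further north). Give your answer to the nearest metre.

ΔN = -255 m

Δφ = 46.0833° − 46.0856° = -0.0023°; Δλ = 44.4635° − 44.4615° = +0.0020°.
ΔN = Δφ × 111000 = -255.3 m; ΔE = Δλ × 111000 × cos(46.0856°) = +0.0020 × 111000 × 0.693583 = 154.0 m.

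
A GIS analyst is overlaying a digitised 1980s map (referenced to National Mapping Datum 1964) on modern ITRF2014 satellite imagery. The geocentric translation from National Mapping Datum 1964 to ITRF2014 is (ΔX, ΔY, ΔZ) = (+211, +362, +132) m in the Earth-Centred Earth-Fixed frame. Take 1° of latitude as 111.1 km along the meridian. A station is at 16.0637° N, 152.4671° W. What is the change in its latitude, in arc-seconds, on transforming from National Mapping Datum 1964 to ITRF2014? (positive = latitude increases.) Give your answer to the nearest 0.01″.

Δφ = 7.29″

sin φ = 0.276706, cos φ = 0.960955, sin λ = -0.462258, cos λ = -0.886746.
North component: ΔN = −sin φ cos λ·ΔX − sin φ sin λ·ΔY + cos φ·ΔZ = −(0.276706)(-0.886746)(211) − (0.276706)(-0.462258)(362) + (0.960955)(132) = 224.92 m.
1° of latitude spans 111100 m, so Δφ = 224.92 / 111100 × 3600 = 7.288″.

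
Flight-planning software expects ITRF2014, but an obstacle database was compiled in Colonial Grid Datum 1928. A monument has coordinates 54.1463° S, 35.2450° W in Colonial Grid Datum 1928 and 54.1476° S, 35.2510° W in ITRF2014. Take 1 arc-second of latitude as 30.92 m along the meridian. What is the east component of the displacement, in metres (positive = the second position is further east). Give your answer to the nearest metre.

ΔE = -391 m

Δφ = -54.1476° − -54.1463° = -0.0013°; Δλ = -35.2510° − -35.2450° = -0.0060°.
1° of latitude = 3600 × 30.92 = 111312 m.
ΔN = Δφ × 111312 = -144.7 m; ΔE = Δλ × 111312 × cos(-54.1463°) = -0.0060 × 111312 × 0.585718 = -391.2 m.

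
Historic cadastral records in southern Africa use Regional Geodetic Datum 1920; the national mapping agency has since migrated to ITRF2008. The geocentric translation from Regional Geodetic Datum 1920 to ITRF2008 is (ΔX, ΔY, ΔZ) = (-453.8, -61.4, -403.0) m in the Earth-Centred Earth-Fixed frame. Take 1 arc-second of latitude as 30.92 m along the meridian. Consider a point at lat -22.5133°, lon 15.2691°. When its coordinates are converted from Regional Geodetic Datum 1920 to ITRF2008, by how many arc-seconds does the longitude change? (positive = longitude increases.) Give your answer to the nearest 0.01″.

sin φ = -0.382898, cos φ = 0.923791, sin λ = 0.263353, cos λ = 0.964700.
East component: ΔE = −sin λ·ΔX + cos λ·ΔY = −(0.263353)(-453.8) + (0.964700)(-61.4) = 60.28 m.
1° of latitude spans 3600 × 30.92 = 111312 m; at latitude φ, 1° of longitude spans that × cos φ = 102829.0 m, so Δλ = 60.28 / 102829.0 × 3600 = 2.110″.

Δλ = 2.11″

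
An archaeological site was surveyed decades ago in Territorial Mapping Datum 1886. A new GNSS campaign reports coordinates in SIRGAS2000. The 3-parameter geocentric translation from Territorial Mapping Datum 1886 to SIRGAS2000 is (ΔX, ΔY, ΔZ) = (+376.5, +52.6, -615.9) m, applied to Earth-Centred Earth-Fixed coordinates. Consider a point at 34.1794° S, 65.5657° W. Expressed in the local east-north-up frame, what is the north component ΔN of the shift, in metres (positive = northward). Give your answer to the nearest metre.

The local north axis is (−sin φ cos λ, −sin φ sin λ, cos φ), giving ΔN = 87.492 − 26.903 − 509.523 = -448.93 m.

ΔN = -449 m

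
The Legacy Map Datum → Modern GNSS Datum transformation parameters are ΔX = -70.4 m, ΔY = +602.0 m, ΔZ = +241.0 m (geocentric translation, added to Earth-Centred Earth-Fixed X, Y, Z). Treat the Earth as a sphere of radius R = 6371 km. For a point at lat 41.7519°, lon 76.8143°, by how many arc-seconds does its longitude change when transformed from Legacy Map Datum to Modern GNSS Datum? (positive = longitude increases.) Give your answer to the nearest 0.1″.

Δλ = 8.9″

sin φ = 0.665906, cos φ = 0.746035, sin λ = 0.973636, cos λ = 0.228108.
East component: ΔE = −sin λ·ΔX + cos λ·ΔY = −(0.973636)(-70.4) + (0.228108)(602.0) = 205.86 m.
1° of latitude spans πR/180 = 111195 m; at latitude φ, 1° of longitude spans that × cos φ = 82955.3 m, so Δλ = 205.86 / 82955.3 × 3600 = 8.934″.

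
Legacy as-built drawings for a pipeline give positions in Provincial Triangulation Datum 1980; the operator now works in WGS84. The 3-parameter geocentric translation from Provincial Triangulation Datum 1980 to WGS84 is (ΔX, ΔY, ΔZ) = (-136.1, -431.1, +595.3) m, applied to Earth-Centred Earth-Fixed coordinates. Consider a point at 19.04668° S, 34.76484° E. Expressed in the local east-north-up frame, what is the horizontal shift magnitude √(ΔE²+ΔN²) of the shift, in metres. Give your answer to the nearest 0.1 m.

524.8 m

The local east axis at (φ, λ) is (−sin λ, cos λ, 0), so ΔE = −sin(34.76484°)·(-136.1) + cos(34.76484°)·(-431.1) = -276.54 m.
The local north axis is (−sin φ cos λ, −sin φ sin λ, cos φ), giving ΔN = -36.487 − 80.220 + 562.709 = 446.00 m.
Horizontal magnitude = √(ΔE² + ΔN²) = √((-276.54)² + 446.00²) = 524.78 m.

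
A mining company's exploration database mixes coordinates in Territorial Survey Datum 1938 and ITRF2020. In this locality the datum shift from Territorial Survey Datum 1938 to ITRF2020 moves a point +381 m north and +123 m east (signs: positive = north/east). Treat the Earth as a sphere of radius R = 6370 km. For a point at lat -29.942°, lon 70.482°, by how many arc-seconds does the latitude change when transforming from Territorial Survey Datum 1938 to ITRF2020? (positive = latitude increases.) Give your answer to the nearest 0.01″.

Δφ = 12.34″

On a sphere of radius R, 1 rad of latitude = R, so Δφ = ΔN / R = 381.0 / 6370000 = 5.9812e-05 rad = 12.337″.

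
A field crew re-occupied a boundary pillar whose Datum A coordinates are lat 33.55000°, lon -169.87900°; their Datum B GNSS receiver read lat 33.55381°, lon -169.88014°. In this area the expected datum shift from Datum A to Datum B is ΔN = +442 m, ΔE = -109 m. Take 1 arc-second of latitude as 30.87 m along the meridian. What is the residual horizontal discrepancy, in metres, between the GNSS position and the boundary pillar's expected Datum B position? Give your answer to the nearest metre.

19 m

Observed coordinate differences: Δφ = +0.00381°, Δλ = -0.00114°.
Converting to metres (1° lat = 111132 m, cos φ = 0.833404): observed ΔN = 423.4 m, observed ΔE = -105.6 m.
Subtracting the expected shift leaves a residual of 423.4 − (442) = -18.6 m north and -105.6 − (-109) = 3.4 m east.
Residual distance = √((-18.6)² + 3.4²) = 18.9 m.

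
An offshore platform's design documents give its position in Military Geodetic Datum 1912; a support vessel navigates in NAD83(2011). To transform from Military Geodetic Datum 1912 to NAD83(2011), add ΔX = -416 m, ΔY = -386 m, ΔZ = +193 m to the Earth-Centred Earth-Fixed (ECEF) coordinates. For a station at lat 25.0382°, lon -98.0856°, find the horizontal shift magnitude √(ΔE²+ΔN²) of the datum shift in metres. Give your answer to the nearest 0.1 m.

The local east axis at (φ, λ) is (−sin λ, cos λ, 0), so ΔE = −sin(-98.0856°)·(-416) + cos(-98.0856°)·(-386) = -357.57 m.
The local north axis is (−sin φ cos λ, −sin φ sin λ, cos φ), giving ΔN = -24.763 − 161.740 + 174.863 = -11.64 m.
Horizontal magnitude = √(ΔE² + ΔN²) = √((-357.57)² + (-11.64)²) = 357.76 m.

357.8 m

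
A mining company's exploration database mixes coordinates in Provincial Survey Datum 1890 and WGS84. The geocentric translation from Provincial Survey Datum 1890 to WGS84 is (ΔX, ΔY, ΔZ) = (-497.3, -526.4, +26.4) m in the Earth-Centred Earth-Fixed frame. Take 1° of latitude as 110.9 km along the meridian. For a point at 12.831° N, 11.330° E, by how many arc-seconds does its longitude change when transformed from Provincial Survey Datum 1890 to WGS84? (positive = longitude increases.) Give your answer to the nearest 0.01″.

Δλ = -13.93″

sin φ = 0.222076, cos φ = 0.975029, sin λ = 0.196460, cos λ = 0.980512.
East component: ΔE = −sin λ·ΔX + cos λ·ΔY = −(0.196460)(-497.3) + (0.980512)(-526.4) = -418.44 m.
1° of latitude spans 110900 m; at latitude φ, 1° of longitude spans that × cos φ = 108130.8 m, so Δλ = -418.44 / 108130.8 × 3600 = -13.931″.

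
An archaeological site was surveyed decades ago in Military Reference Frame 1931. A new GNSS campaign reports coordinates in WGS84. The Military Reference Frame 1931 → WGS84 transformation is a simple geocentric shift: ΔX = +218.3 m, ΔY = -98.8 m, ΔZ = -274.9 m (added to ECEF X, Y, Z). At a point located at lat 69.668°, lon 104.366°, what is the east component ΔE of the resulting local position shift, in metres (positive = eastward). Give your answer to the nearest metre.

At φ = 69.668°, λ = 104.366°: sin φ = 0.937695, cos φ = 0.347459, sin λ = 0.968731, cos λ = -0.248115.
ΔE = −sin λ·ΔX + cos λ·ΔY = −(0.968731)·(218.3) + (-0.248115)·(-98.8) = -186.96 m.

ΔE = -187 m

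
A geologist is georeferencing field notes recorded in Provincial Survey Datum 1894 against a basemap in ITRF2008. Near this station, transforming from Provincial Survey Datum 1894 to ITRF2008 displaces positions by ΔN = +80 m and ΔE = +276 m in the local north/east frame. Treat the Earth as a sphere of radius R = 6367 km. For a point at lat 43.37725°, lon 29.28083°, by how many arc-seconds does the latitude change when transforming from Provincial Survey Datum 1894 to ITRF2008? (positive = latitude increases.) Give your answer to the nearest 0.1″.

Δφ = 2.6″

On a sphere of radius R, 1 rad of latitude = R, so Δφ = ΔN / R = 80.0 / 6367000 = 1.2565e-05 rad = 2.592″.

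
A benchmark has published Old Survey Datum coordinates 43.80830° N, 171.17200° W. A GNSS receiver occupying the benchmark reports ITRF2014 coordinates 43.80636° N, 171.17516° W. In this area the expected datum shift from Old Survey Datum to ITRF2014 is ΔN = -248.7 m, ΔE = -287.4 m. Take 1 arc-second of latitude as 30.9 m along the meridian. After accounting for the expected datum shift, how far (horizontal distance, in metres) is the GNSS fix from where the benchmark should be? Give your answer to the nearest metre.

47 m

Observed coordinate differences: Δφ = -0.00194°, Δλ = -0.00316°.
Converting to metres (1° lat = 111240 m, cos φ = 0.721660): observed ΔN = -215.8 m, observed ΔE = -253.7 m.
Subtracting the expected shift leaves a residual of -215.8 − (-248.7) = 32.9 m north and -253.7 − (-287.4) = 33.7 m east.
Residual distance = √(32.9² + 33.7²) = 47.1 m.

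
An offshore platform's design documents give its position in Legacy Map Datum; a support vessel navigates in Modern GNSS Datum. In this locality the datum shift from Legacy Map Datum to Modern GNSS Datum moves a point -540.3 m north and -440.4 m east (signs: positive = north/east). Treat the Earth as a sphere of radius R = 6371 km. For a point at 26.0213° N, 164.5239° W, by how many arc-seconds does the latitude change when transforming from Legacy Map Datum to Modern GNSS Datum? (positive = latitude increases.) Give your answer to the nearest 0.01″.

On a sphere of radius R, 1 rad of latitude = R, so Δφ = ΔN / R = -540.3 / 6371000 = -8.4806e-05 rad = -17.493″.

Δφ = -17.49″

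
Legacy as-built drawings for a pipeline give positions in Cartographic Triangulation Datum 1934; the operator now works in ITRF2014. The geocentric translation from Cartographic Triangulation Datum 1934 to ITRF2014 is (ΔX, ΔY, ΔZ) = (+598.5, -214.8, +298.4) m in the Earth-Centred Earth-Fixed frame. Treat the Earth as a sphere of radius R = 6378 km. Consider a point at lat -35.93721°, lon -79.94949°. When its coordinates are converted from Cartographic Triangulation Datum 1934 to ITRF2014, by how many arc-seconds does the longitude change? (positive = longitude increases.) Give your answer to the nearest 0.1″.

Δλ = 22.0″

sin φ = -0.586898, cos φ = 0.809661, sin λ = -0.984654, cos λ = 0.174516.
East component: ΔE = −sin λ·ΔX + cos λ·ΔY = −(-0.984654)(598.5) + (0.174516)(-214.8) = 551.83 m.
1° of latitude spans πR/180 = 111317 m; at latitude φ, 1° of longitude spans that × cos φ = 90129.1 m, so Δλ = 551.83 / 90129.1 × 3600 = 22.042″.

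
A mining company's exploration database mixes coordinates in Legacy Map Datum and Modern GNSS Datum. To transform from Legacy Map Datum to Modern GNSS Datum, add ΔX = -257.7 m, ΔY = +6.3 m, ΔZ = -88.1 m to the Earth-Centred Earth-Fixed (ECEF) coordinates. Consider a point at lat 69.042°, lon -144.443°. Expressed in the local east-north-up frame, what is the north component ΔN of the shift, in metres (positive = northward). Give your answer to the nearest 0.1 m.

ΔN = -223.9 m

The local north axis is (−sin φ cos λ, −sin φ sin λ, cos φ), giving ΔN = -195.779 + 3.421 − 31.512 = -223.87 m.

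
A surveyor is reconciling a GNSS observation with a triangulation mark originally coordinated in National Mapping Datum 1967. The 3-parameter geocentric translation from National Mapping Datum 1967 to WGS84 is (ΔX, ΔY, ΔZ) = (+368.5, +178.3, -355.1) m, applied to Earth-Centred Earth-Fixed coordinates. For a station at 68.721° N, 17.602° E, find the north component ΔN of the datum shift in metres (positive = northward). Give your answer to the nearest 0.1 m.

The local north axis is (−sin φ cos λ, −sin φ sin λ, cos φ), giving ΔN = -327.300 − 50.243 − 128.869 = -506.41 m.

ΔN = -506.4 m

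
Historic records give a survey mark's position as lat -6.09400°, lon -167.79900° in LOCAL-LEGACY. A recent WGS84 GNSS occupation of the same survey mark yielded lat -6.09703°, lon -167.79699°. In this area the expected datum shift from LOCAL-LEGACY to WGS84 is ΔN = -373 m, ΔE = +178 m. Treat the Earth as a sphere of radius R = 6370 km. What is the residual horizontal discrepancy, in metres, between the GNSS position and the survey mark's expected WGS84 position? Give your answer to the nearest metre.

Observed coordinate differences: Δφ = -0.00303°, Δλ = +0.00201°.
Converting to metres (1° lat = 111177 m, cos φ = 0.994349): observed ΔN = -336.9 m, observed ΔE = 222.2 m.
Subtracting the expected shift leaves a residual of -336.9 − (-373) = 36.1 m north and 222.2 − (178) = 44.2 m east.
Residual distance = √(36.1² + 44.2²) = 57.1 m.

57 m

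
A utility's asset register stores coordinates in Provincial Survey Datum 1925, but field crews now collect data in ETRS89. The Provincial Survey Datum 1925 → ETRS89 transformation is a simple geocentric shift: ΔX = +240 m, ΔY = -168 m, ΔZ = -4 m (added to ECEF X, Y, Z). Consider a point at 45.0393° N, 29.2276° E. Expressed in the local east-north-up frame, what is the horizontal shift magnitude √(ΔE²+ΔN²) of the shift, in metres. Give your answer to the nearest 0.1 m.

At φ = 45.0393°, λ = 29.2276°: sin φ = 0.707592, cos φ = 0.706622, sin λ = 0.488280, cos λ = 0.872687.
ΔE = −sin λ·ΔX + cos λ·ΔY = −(0.488280)·(240) + (0.872687)·(-168) = -263.80 m.
ΔN = −sin φ cos λ·ΔX − sin φ sin λ·ΔY + cos φ·ΔZ = −(0.707592)(0.872687)(240) − (0.707592)(0.488280)(-168) + (0.706622)(-4) = -92.98 m.
Horizontal magnitude = √(ΔE² + ΔN²) = √((-263.80)² + (-92.98)²) = 279.71 m.

279.7 m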